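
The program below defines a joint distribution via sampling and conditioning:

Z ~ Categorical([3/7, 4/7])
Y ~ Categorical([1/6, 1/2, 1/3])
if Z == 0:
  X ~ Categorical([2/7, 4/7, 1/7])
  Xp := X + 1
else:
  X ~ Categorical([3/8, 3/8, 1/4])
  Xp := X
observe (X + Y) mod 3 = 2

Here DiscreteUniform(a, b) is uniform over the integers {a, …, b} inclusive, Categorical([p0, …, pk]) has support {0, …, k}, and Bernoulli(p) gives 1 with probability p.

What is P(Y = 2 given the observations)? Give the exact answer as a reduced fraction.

Enumerate traces; 6 have nonzero weight after conditioning:
  (Z=0, Y=0, X=2) weight 1/98
  (Z=0, Y=1, X=1) weight 6/49
  (Z=0, Y=2, X=0) weight 2/49
  (Z=1, Y=0, X=2) weight 1/42
  (Z=1, Y=1, X=1) weight 3/28
  (Z=1, Y=2, X=0) weight 1/14
Group by Y:
  weight(Y=0) = 5/147
  weight(Y=1) = 45/196
  weight(Y=2) = 11/98
Total weight = 5/147 + 45/196 + 11/98 = 221/588
P(Y=0 | obs) = 5/147 / 221/588 = 20/221
P(Y=1 | obs) = 45/196 / 221/588 = 135/221
P(Y=2 | obs) = 11/98 / 221/588 = 66/221

P(Y = 2 | obs) = 66/221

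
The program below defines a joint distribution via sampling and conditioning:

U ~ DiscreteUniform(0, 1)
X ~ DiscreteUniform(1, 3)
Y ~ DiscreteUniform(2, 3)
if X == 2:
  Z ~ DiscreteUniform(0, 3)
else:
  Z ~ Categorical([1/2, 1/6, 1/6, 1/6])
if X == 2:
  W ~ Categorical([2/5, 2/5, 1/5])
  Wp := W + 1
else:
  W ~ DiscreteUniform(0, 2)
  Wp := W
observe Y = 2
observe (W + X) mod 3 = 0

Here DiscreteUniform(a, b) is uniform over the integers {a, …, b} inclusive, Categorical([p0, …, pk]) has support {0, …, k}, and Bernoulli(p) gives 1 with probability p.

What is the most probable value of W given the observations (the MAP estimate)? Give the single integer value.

Enumerate traces; 24 have nonzero weight after conditioning:
  (U=0, X=1, Y=2, Z=0, W=2) weight 1/72
  (U=0, X=1, Y=2, Z=1, W=2) weight 1/216
  (U=0, X=1, Y=2, Z=2, W=2) weight 1/216
  (U=0, X=1, Y=2, Z=3, W=2) weight 1/216
  (U=0, X=2, Y=2, Z=0, W=1) weight 1/120
  (U=0, X=2, Y=2, Z=1, W=1) weight 1/120
  (U=0, X=2, Y=2, Z=2, W=1) weight 1/120
  (U=0, X=2, Y=2, Z=3, W=1) weight 1/120
  (U=0, X=3, Y=2, Z=0, W=0) weight 1/72
  … 15 more
Group by W:
  weight(W=0) = 1/18
  weight(W=1) = 1/15
  weight(W=2) = 1/18
Total weight = 1/18 + 1/15 + 1/18 = 8/45
P(W=0 | obs) = 1/18 / 8/45 = 5/16
P(W=1 | obs) = 1/15 / 8/45 = 3/8
P(W=2 | obs) = 1/18 / 8/45 = 5/16
argmax = 1

argmax_v P(W = v | obs) = 1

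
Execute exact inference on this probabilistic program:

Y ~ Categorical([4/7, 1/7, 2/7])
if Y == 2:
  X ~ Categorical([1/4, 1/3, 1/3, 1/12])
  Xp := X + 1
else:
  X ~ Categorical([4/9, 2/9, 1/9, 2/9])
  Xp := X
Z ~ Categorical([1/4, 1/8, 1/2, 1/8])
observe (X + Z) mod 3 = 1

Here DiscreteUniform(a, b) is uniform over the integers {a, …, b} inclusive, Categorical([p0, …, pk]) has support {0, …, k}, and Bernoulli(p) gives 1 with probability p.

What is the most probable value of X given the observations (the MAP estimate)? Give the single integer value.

argmax_v P(X = v | obs) = 1

Enumerate traces; 15 have nonzero weight after conditioning:
  (Y=0, X=0, Z=1) weight 2/63
  (Y=0, X=1, Z=0) weight 2/63
  (Y=0, X=1, Z=3) weight 1/63
  (Y=0, X=2, Z=2) weight 2/63
  (Y=0, X=3, Z=1) weight 1/63
  (Y=1, X=0, Z=1) weight 1/126
  (Y=1, X=1, Z=0) weight 1/126
  (Y=1, X=1, Z=3) weight 1/252
  … 7 more
Group by X:
  weight(X=0) = 7/144
  weight(X=1) = 2/21
  weight(X=2) = 11/126
  weight(X=3) = 23/1008
Total weight = 7/144 + 2/21 + 11/126 + 23/1008 = 16/63
P(X=0 | obs) = 7/144 / 16/63 = 49/256
P(X=1 | obs) = 2/21 / 16/63 = 3/8
P(X=2 | obs) = 11/126 / 16/63 = 11/32
P(X=3 | obs) = 23/1008 / 16/63 = 23/256
argmax = 1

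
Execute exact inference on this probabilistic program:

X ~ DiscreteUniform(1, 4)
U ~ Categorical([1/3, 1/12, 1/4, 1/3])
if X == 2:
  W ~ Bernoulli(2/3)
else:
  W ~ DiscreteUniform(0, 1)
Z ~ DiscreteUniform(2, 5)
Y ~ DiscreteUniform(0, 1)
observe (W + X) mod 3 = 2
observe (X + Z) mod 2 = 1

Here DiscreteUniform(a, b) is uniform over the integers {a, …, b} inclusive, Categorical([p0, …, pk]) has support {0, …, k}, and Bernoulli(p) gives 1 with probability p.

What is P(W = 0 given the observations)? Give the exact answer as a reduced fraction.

Enumerate traces; 48 have nonzero weight after conditioning:
  (X=1, U=0, W=1, Z=2, Y=0) weight 1/192
  (X=1, U=0, W=1, Z=2, Y=1) weight 1/192
  (X=1, U=0, W=1, Z=4, Y=0) weight 1/192
  (X=1, U=0, W=1, Z=4, Y=1) weight 1/192
  (X=1, U=1, W=1, Z=2, Y=0) weight 1/768
  (X=1, U=1, W=1, Z=2, Y=1) weight 1/768
  (X=1, U=1, W=1, Z=4, Y=0) weight 1/768
  (X=1, U=1, W=1, Z=4, Y=1) weight 1/768
  (X=2, U=0, W=0, Z=3, Y=0) weight 1/288
  … 39 more
Group by W:
  weight(W=0) = 1/24
  weight(W=1) = 1/8
Total weight = 1/24 + 1/8 = 1/6
P(W=0 | obs) = 1/24 / 1/6 = 1/4
P(W=1 | obs) = 1/8 / 1/6 = 3/4

P(W = 0 | obs) = 1/4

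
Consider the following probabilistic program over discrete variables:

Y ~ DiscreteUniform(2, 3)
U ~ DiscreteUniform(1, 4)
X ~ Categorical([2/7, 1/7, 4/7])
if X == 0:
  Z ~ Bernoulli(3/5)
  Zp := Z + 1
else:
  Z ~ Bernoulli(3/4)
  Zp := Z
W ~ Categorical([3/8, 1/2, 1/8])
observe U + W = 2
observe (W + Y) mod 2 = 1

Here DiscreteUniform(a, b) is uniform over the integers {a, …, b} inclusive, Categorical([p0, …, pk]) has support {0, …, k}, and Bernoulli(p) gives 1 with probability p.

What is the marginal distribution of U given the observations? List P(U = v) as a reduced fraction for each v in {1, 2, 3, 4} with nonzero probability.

P(U=1) = 4/7, P(U=2) = 3/7

Enumerate traces; 12 have nonzero weight after conditioning:
  (Y=2, U=1, X=0, Z=0, W=1) weight 1/140
  (Y=2, U=1, X=0, Z=1, W=1) weight 3/280
  (Y=2, U=1, X=1, Z=0, W=1) weight 1/448
  (Y=2, U=1, X=1, Z=1, W=1) weight 3/448
  (Y=2, U=1, X=2, Z=0, W=1) weight 1/112
  (Y=2, U=1, X=2, Z=1, W=1) weight 3/112
  (Y=3, U=2, X=0, Z=0, W=0) weight 3/560
  (Y=3, U=2, X=0, Z=1, W=0) weight 9/1120
  … 4 more
Group by U:
  weight(U=1) = 1/16
  weight(U=2) = 3/64
Total weight = 1/16 + 3/64 = 7/64
P(U=1 | obs) = 1/16 / 7/64 = 4/7
P(U=2 | obs) = 3/64 / 7/64 = 3/7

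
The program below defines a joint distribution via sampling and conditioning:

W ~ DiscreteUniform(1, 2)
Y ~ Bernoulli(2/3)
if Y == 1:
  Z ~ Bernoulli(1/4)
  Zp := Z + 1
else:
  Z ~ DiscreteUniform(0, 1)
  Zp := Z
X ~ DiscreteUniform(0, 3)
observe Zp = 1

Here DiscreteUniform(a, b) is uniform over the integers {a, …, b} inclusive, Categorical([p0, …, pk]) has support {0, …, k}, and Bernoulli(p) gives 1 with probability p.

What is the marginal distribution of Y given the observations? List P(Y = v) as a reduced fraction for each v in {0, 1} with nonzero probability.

P(Y=0) = 1/4, P(Y=1) = 3/4

Enumerate traces; 16 have nonzero weight after conditioning:
  (W=1, Y=0, Z=1, X=0) weight 1/48
  (W=1, Y=0, Z=1, X=1) weight 1/48
  (W=1, Y=0, Z=1, X=2) weight 1/48
  (W=1, Y=0, Z=1, X=3) weight 1/48
  (W=1, Y=1, Z=0, X=0) weight 1/16
  (W=1, Y=1, Z=0, X=1) weight 1/16
  (W=1, Y=1, Z=0, X=2) weight 1/16
  (W=1, Y=1, Z=0, X=3) weight 1/16
  … 8 more
Group by Y:
  weight(Y=0) = 1/6
  weight(Y=1) = 1/2
Total weight = 1/6 + 1/2 = 2/3
P(Y=0 | obs) = 1/6 / 2/3 = 1/4
P(Y=1 | obs) = 1/2 / 2/3 = 3/4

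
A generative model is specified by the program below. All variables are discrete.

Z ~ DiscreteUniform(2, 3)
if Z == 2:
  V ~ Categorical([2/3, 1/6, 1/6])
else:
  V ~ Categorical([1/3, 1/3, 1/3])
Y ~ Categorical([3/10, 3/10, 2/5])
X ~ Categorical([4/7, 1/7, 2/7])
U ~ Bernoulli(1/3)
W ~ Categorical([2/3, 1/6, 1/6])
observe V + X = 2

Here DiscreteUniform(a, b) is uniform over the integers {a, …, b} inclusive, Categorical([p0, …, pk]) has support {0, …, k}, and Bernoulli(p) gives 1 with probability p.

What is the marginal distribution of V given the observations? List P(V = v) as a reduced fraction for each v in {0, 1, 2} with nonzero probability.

Enumerate traces; 108 have nonzero weight after conditioning:
  (Z=2, V=0, Y=0, X=2, U=0, W=0) weight 4/315
  (Z=2, V=0, Y=0, X=2, U=0, W=1) weight 1/315
  (Z=2, V=0, Y=0, X=2, U=0, W=2) weight 1/315
  (Z=2, V=0, Y=0, X=2, U=1, W=0) weight 2/315
  (Z=2, V=0, Y=0, X=2, U=1, W=1) weight 1/630
  (Z=2, V=0, Y=0, X=2, U=1, W=2) weight 1/630
  (Z=2, V=0, Y=1, X=2, U=0, W=0) weight 4/315
  (Z=2, V=0, Y=1, X=2, U=0, W=1) weight 1/315
  (Z=2, V=1, Y=0, X=1, U=0, W=0) weight 1/630
  (Z=2, V=2, Y=0, X=0, U=0, W=0) weight 2/315
  … 98 more
Group by V:
  weight(V=0) = 1/7
  weight(V=1) = 1/28
  weight(V=2) = 1/7
Total weight = 1/7 + 1/28 + 1/7 = 9/28
P(V=0 | obs) = 1/7 / 9/28 = 4/9
P(V=1 | obs) = 1/28 / 9/28 = 1/9
P(V=2 | obs) = 1/7 / 9/28 = 4/9

P(V=0) = 4/9, P(V=1) = 1/9, P(V=2) = 4/9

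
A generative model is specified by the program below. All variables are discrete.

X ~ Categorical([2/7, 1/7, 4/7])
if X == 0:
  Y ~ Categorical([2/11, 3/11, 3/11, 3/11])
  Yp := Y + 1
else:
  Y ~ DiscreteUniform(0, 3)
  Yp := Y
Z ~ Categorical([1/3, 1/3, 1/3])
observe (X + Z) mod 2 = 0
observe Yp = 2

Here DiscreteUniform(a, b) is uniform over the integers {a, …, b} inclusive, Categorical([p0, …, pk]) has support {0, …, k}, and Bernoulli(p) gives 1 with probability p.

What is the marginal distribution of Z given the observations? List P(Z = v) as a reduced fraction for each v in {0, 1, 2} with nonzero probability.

P(Z=0) = 68/147, P(Z=1) = 11/147, P(Z=2) = 68/147

Enumerate traces; 5 have nonzero weight after conditioning:
  (X=0, Y=1, Z=0) weight 2/77
  (X=0, Y=1, Z=2) weight 2/77
  (X=1, Y=2, Z=1) weight 1/84
  (X=2, Y=2, Z=0) weight 1/21
  (X=2, Y=2, Z=2) weight 1/21
Group by Z:
  weight(Z=0) = 17/231
  weight(Z=1) = 1/84
  weight(Z=2) = 17/231
Total weight = 17/231 + 1/84 + 17/231 = 7/44
P(Z=0 | obs) = 17/231 / 7/44 = 68/147
P(Z=1 | obs) = 1/84 / 7/44 = 11/147
P(Z=2 | obs) = 17/231 / 7/44 = 68/147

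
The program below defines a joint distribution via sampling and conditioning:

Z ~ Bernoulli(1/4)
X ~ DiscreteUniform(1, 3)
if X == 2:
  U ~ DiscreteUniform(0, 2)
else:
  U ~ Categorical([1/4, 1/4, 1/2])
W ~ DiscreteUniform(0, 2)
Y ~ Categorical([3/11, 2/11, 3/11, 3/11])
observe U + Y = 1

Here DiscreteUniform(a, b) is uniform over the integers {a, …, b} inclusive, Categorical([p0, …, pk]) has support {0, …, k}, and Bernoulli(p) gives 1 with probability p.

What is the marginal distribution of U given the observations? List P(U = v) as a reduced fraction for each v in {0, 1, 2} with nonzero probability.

Enumerate traces; 36 have nonzero weight after conditioning:
  (Z=0, X=1, U=0, W=0, Y=1) weight 1/264
  (Z=0, X=1, U=0, W=1, Y=1) weight 1/264
  (Z=0, X=1, U=0, W=2, Y=1) weight 1/264
  (Z=0, X=1, U=1, W=0, Y=0) weight 1/176
  (Z=0, X=1, U=1, W=1, Y=0) weight 1/176
  (Z=0, X=1, U=1, W=2, Y=0) weight 1/176
  (Z=0, X=2, U=0, W=0, Y=1) weight 1/198
  (Z=0, X=2, U=0, W=1, Y=1) weight 1/198
  … 28 more
Group by U:
  weight(U=0) = 5/99
  weight(U=1) = 5/66
Total weight = 5/99 + 5/66 = 25/198
P(U=0 | obs) = 5/99 / 25/198 = 2/5
P(U=1 | obs) = 5/66 / 25/198 = 3/5

P(U=0) = 2/5, P(U=1) = 3/5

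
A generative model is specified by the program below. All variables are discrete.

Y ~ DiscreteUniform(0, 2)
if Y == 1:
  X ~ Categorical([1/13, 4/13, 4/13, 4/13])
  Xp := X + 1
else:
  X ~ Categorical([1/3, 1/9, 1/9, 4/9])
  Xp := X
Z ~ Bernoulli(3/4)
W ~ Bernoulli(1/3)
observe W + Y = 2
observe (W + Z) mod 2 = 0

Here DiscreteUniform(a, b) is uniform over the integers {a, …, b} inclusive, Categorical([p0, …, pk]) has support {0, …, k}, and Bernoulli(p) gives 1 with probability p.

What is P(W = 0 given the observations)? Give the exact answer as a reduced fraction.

Enumerate traces; 8 have nonzero weight after conditioning:
  (Y=1, X=0, Z=1, W=1) weight 1/156
  (Y=1, X=1, Z=1, W=1) weight 1/39
  (Y=1, X=2, Z=1, W=1) weight 1/39
  (Y=1, X=3, Z=1, W=1) weight 1/39
  (Y=2, X=0, Z=0, W=0) weight 1/54
  (Y=2, X=1, Z=0, W=0) weight 1/162
  (Y=2, X=2, Z=0, W=0) weight 1/162
  (Y=2, X=3, Z=0, W=0) weight 2/81
Group by W:
  weight(W=0) = 1/18
  weight(W=1) = 1/12
Total weight = 1/18 + 1/12 = 5/36
P(W=0 | obs) = 1/18 / 5/36 = 2/5
P(W=1 | obs) = 1/12 / 5/36 = 3/5

P(W = 0 | obs) = 2/5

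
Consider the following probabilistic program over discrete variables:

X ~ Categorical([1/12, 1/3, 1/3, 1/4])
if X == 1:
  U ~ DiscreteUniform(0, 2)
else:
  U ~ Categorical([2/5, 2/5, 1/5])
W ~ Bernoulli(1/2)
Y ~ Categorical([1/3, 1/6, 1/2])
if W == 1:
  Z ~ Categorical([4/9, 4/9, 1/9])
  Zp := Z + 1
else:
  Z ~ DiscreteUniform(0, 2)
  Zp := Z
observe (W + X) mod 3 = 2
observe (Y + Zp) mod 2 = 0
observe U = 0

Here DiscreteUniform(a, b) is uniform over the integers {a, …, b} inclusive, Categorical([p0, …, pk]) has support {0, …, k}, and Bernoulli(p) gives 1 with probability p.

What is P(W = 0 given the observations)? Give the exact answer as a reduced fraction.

P(W = 0 | obs) = 198/323

Enumerate traces; 9 have nonzero weight after conditioning:
  (X=1, U=0, W=1, Y=0, Z=1) weight 2/243
  (X=1, U=0, W=1, Y=1, Z=0) weight 1/243
  (X=1, U=0, W=1, Y=1, Z=2) weight 1/972
  (X=1, U=0, W=1, Y=2, Z=1) weight 1/81
  (X=2, U=0, W=0, Y=0, Z=0) weight 1/135
  (X=2, U=0, W=0, Y=0, Z=2) weight 1/135
  (X=2, U=0, W=0, Y=1, Z=1) weight 1/270
  (X=2, U=0, W=0, Y=2, Z=0) weight 1/90
  … 1 more
Group by W:
  weight(W=0) = 11/270
  weight(W=1) = 25/972
Total weight = 11/270 + 25/972 = 323/4860
P(W=0 | obs) = 11/270 / 323/4860 = 198/323
P(W=1 | obs) = 25/972 / 323/4860 = 125/323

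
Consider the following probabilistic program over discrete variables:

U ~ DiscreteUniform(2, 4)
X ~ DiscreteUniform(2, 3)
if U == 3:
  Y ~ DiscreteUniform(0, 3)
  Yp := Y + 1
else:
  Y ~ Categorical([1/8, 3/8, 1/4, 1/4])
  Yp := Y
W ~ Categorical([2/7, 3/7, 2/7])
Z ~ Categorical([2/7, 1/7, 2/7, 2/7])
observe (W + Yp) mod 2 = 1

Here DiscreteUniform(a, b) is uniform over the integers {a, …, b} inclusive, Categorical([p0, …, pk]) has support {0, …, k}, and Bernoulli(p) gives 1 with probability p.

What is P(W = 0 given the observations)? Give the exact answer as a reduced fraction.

P(W = 0 | obs) = 14/43

Enumerate traces; 144 have nonzero weight after conditioning:
  (U=2, X=2, Y=0, W=1, Z=0) weight 1/392
  (U=2, X=2, Y=0, W=1, Z=1) weight 1/784
  (U=2, X=2, Y=0, W=1, Z=2) weight 1/392
  (U=2, X=2, Y=0, W=1, Z=3) weight 1/392
  (U=2, X=2, Y=1, W=0, Z=0) weight 1/196
  (U=2, X=2, Y=1, W=0, Z=1) weight 1/392
  (U=2, X=2, Y=1, W=0, Z=2) weight 1/196
  (U=2, X=2, Y=1, W=0, Z=3) weight 1/196
  (U=2, X=2, Y=1, W=2, Z=0) weight 1/196
  … 135 more
Group by W:
  weight(W=0) = 1/6
  weight(W=1) = 5/28
  weight(W=2) = 1/6
Total weight = 1/6 + 5/28 + 1/6 = 43/84
P(W=0 | obs) = 1/6 / 43/84 = 14/43
P(W=1 | obs) = 5/28 / 43/84 = 15/43
P(W=2 | obs) = 1/6 / 43/84 = 14/43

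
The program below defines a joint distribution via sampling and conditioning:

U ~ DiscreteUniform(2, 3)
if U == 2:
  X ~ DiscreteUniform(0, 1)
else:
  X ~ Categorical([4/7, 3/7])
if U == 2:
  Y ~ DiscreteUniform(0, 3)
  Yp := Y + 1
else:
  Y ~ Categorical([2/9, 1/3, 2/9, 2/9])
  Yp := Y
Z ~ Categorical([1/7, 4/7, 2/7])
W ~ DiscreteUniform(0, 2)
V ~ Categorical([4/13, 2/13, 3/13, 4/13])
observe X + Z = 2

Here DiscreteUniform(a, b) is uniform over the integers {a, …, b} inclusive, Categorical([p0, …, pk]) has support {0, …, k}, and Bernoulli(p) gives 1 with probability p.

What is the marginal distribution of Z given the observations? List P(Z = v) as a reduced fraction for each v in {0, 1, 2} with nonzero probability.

P(Z=1) = 26/41, P(Z=2) = 15/41

Enumerate traces; 192 have nonzero weight after conditioning:
  (U=2, X=0, Y=0, Z=2, W=0, V=0) weight 1/546
  (U=2, X=0, Y=0, Z=2, W=0, V=1) weight 1/1092
  (U=2, X=0, Y=0, Z=2, W=0, V=2) weight 1/728
  (U=2, X=0, Y=0, Z=2, W=0, V=3) weight 1/546
  (U=2, X=0, Y=0, Z=2, W=1, V=0) weight 1/546
  (U=2, X=0, Y=0, Z=2, W=1, V=1) weight 1/1092
  (U=2, X=0, Y=0, Z=2, W=1, V=2) weight 1/728
  (U=2, X=0, Y=0, Z=2, W=1, V=3) weight 1/546
  (U=2, X=1, Y=0, Z=1, W=0, V=0) weight 1/273
  … 183 more
Group by Z:
  weight(Z=1) = 13/49
  weight(Z=2) = 15/98
Total weight = 13/49 + 15/98 = 41/98
P(Z=1 | obs) = 13/49 / 41/98 = 26/41
P(Z=2 | obs) = 15/98 / 41/98 = 15/41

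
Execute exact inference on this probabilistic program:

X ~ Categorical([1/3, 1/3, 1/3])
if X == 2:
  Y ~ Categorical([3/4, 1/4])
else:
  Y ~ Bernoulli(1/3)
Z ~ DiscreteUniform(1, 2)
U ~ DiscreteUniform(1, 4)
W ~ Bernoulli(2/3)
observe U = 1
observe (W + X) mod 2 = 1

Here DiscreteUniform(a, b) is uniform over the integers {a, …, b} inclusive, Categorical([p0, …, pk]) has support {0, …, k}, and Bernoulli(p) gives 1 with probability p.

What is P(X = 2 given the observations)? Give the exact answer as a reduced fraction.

Enumerate traces; 12 have nonzero weight after conditioning:
  (X=0, Y=0, Z=1, U=1, W=1) weight 1/54
  (X=0, Y=0, Z=2, U=1, W=1) weight 1/54
  (X=0, Y=1, Z=1, U=1, W=1) weight 1/108
  (X=0, Y=1, Z=2, U=1, W=1) weight 1/108
  (X=1, Y=0, Z=1, U=1, W=0) weight 1/108
  (X=1, Y=0, Z=2, U=1, W=0) weight 1/108
  (X=1, Y=1, Z=1, U=1, W=0) weight 1/216
  (X=1, Y=1, Z=2, U=1, W=0) weight 1/216
  (X=2, Y=0, Z=1, U=1, W=1) weight 1/48
  … 3 more
Group by X:
  weight(X=0) = 1/18
  weight(X=1) = 1/36
  weight(X=2) = 1/18
Total weight = 1/18 + 1/36 + 1/18 = 5/36
P(X=0 | obs) = 1/18 / 5/36 = 2/5
P(X=1 | obs) = 1/36 / 5/36 = 1/5
P(X=2 | obs) = 1/18 / 5/36 = 2/5

P(X = 2 | obs) = 2/5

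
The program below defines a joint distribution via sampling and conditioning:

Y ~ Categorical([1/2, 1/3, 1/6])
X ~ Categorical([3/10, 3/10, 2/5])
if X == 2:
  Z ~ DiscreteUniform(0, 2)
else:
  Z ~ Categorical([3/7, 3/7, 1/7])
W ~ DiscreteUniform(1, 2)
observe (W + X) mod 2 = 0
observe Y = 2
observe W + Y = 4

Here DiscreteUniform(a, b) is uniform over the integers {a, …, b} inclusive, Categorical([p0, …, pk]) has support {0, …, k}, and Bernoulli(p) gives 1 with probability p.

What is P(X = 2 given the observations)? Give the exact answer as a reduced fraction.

P(X = 2 | obs) = 4/7

Enumerate traces; 6 have nonzero weight after conditioning:
  (Y=2, X=0, Z=0, W=2) weight 3/280
  (Y=2, X=0, Z=1, W=2) weight 3/280
  (Y=2, X=0, Z=2, W=2) weight 1/280
  (Y=2, X=2, Z=0, W=2) weight 1/90
  (Y=2, X=2, Z=1, W=2) weight 1/90
  (Y=2, X=2, Z=2, W=2) weight 1/90
Group by X:
  weight(X=0) = 1/40
  weight(X=2) = 1/30
Total weight = 1/40 + 1/30 = 7/120
P(X=0 | obs) = 1/40 / 7/120 = 3/7
P(X=2 | obs) = 1/30 / 7/120 = 4/7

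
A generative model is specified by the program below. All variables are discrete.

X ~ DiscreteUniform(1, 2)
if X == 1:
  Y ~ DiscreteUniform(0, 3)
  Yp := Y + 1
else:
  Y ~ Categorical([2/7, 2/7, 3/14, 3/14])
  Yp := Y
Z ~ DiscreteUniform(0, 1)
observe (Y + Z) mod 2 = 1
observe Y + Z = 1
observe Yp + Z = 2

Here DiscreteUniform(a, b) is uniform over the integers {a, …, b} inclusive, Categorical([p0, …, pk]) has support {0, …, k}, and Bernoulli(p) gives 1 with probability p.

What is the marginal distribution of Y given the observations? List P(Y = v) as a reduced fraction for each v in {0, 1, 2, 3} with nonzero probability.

Enumerate traces; 2 have nonzero weight after conditioning:
  (X=1, Y=0, Z=1) weight 1/16
  (X=1, Y=1, Z=0) weight 1/16
Group by Y:
  weight(Y=0) = 1/16
  weight(Y=1) = 1/16
Total weight = 1/16 + 1/16 = 1/8
P(Y=0 | obs) = 1/16 / 1/8 = 1/2
P(Y=1 | obs) = 1/16 / 1/8 = 1/2

P(Y=0) = 1/2, P(Y=1) = 1/2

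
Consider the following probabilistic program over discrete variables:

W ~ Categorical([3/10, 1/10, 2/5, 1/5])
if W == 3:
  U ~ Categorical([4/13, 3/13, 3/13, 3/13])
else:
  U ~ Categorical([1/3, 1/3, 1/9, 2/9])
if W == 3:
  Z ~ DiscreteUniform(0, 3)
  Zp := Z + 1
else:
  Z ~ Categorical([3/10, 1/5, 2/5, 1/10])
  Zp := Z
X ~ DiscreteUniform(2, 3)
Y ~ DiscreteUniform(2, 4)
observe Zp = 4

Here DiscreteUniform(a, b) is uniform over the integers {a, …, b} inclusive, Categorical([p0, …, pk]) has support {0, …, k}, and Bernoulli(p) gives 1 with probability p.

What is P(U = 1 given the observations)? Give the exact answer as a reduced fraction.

P(U = 1 | obs) = 3/13

Enumerate traces; 24 have nonzero weight after conditioning:
  (W=3, U=0, Z=3, X=2, Y=2) weight 1/390
  (W=3, U=0, Z=3, X=2, Y=3) weight 1/390
  (W=3, U=0, Z=3, X=2, Y=4) weight 1/390
  (W=3, U=0, Z=3, X=3, Y=2) weight 1/390
  (W=3, U=0, Z=3, X=3, Y=3) weight 1/390
  (W=3, U=0, Z=3, X=3, Y=4) weight 1/390
  (W=3, U=1, Z=3, X=2, Y=2) weight 1/520
  (W=3, U=1, Z=3, X=2, Y=3) weight 1/520
  (W=3, U=2, Z=3, X=2, Y=2) weight 1/520
  (W=3, U=3, Z=3, X=2, Y=2) weight 1/520
  … 14 more
Group by U:
  weight(U=0) = 1/65
  weight(U=1) = 3/260
  weight(U=2) = 3/260
  weight(U=3) = 3/260
Total weight = 1/65 + 3/260 + 3/260 + 3/260 = 1/20
P(U=0 | obs) = 1/65 / 1/20 = 4/13
P(U=1 | obs) = 3/260 / 1/20 = 3/13
P(U=2 | obs) = 3/260 / 1/20 = 3/13
P(U=3 | obs) = 3/260 / 1/20 = 3/13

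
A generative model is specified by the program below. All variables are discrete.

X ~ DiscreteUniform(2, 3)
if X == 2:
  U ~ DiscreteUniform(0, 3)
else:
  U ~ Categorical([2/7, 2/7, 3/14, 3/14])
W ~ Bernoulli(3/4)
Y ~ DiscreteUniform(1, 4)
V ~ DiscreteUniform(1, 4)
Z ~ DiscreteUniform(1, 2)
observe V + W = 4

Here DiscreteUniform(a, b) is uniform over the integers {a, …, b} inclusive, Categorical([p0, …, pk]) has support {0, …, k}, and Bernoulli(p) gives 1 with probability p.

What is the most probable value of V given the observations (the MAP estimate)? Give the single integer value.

Enumerate traces; 128 have nonzero weight after conditioning:
  (X=2, U=0, W=0, Y=1, V=4, Z=1) weight 1/1024
  (X=2, U=0, W=0, Y=1, V=4, Z=2) weight 1/1024
  (X=2, U=0, W=0, Y=2, V=4, Z=1) weight 1/1024
  (X=2, U=0, W=0, Y=2, V=4, Z=2) weight 1/1024
  (X=2, U=0, W=0, Y=3, V=4, Z=1) weight 1/1024
  (X=2, U=0, W=0, Y=3, V=4, Z=2) weight 1/1024
  (X=2, U=0, W=0, Y=4, V=4, Z=1) weight 1/1024
  (X=2, U=0, W=0, Y=4, V=4, Z=2) weight 1/1024
  (X=2, U=0, W=1, Y=1, V=3, Z=1) weight 3/1024
  … 119 more
Group by V:
  weight(V=3) = 3/16
  weight(V=4) = 1/16
Total weight = 3/16 + 1/16 = 1/4
P(V=3 | obs) = 3/16 / 1/4 = 3/4
P(V=4 | obs) = 1/16 / 1/4 = 1/4
argmax = 3

argmax_v P(V = v | obs) = 3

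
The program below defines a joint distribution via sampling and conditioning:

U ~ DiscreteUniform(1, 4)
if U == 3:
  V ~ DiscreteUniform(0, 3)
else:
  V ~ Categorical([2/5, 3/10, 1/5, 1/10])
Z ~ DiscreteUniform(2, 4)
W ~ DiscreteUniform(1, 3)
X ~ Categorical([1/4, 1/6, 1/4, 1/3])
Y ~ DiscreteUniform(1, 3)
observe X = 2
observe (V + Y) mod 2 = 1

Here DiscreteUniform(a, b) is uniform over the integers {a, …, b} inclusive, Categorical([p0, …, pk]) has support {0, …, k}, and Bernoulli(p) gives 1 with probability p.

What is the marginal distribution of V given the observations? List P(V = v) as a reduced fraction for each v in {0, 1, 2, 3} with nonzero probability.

P(V=0) = 29/63, P(V=1) = 23/126, P(V=2) = 17/63, P(V=3) = 11/126

Enumerate traces; 216 have nonzero weight after conditioning:
  (U=1, V=0, Z=2, W=1, X=2, Y=1) weight 1/1080
  (U=1, V=0, Z=2, W=1, X=2, Y=3) weight 1/1080
  (U=1, V=0, Z=2, W=2, X=2, Y=1) weight 1/1080
  (U=1, V=0, Z=2, W=2, X=2, Y=3) weight 1/1080
  (U=1, V=0, Z=2, W=3, X=2, Y=1) weight 1/1080
  (U=1, V=0, Z=2, W=3, X=2, Y=3) weight 1/1080
  (U=1, V=0, Z=3, W=1, X=2, Y=1) weight 1/1080
  (U=1, V=0, Z=3, W=1, X=2, Y=3) weight 1/1080
  (U=1, V=1, Z=2, W=1, X=2, Y=2) weight 1/1440
  (U=1, V=2, Z=2, W=1, X=2, Y=1) weight 1/2160
  … 206 more
Group by V:
  weight(V=0) = 29/480
  weight(V=1) = 23/960
  weight(V=2) = 17/480
  weight(V=3) = 11/960
Total weight = 29/480 + 23/960 + 17/480 + 11/960 = 21/160
P(V=0 | obs) = 29/480 / 21/160 = 29/63
P(V=1 | obs) = 23/960 / 21/160 = 23/126
P(V=2 | obs) = 17/480 / 21/160 = 17/63
P(V=3 | obs) = 11/960 / 21/160 = 11/126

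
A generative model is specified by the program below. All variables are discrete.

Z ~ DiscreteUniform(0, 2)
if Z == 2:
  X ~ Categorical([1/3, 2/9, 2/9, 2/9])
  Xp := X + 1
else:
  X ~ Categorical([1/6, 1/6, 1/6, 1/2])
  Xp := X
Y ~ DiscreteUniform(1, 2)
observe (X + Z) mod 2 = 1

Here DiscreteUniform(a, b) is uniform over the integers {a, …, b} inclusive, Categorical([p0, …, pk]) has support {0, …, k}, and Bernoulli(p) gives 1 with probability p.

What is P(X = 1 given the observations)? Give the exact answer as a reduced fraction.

P(X = 1 | obs) = 7/26

Enumerate traces; 12 have nonzero weight after conditioning:
  (Z=0, X=1, Y=1) weight 1/36
  (Z=0, X=1, Y=2) weight 1/36
  (Z=0, X=3, Y=1) weight 1/12
  (Z=0, X=3, Y=2) weight 1/12
  (Z=1, X=0, Y=1) weight 1/36
  (Z=1, X=0, Y=2) weight 1/36
  (Z=1, X=2, Y=1) weight 1/36
  (Z=1, X=2, Y=2) weight 1/36
  … 4 more
Group by X:
  weight(X=0) = 1/18
  weight(X=1) = 7/54
  weight(X=2) = 1/18
  weight(X=3) = 13/54
Total weight = 1/18 + 7/54 + 1/18 + 13/54 = 13/27
P(X=0 | obs) = 1/18 / 13/27 = 3/26
P(X=1 | obs) = 7/54 / 13/27 = 7/26
P(X=2 | obs) = 1/18 / 13/27 = 3/26
P(X=3 | obs) = 13/54 / 13/27 = 1/2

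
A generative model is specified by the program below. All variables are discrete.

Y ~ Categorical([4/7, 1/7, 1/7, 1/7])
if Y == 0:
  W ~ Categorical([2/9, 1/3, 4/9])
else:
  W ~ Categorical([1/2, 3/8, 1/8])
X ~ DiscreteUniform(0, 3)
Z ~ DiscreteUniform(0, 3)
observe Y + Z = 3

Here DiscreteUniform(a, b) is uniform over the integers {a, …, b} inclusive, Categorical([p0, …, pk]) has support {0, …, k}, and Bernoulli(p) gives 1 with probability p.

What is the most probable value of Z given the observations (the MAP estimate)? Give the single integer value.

argmax_v P(Z = v | obs) = 3

Enumerate traces; 48 have nonzero weight after conditioning:
  (Y=0, W=0, X=0, Z=3) weight 1/126
  (Y=0, W=0, X=1, Z=3) weight 1/126
  (Y=0, W=0, X=2, Z=3) weight 1/126
  (Y=0, W=0, X=3, Z=3) weight 1/126
  (Y=0, W=1, X=0, Z=3) weight 1/84
  (Y=0, W=1, X=1, Z=3) weight 1/84
  (Y=0, W=1, X=2, Z=3) weight 1/84
  (Y=0, W=1, X=3, Z=3) weight 1/84
  (Y=1, W=0, X=0, Z=2) weight 1/224
  (Y=2, W=0, X=0, Z=1) weight 1/224
  … 38 more
Group by Z:
  weight(Z=0) = 1/28
  weight(Z=1) = 1/28
  weight(Z=2) = 1/28
  weight(Z=3) = 1/7
Total weight = 1/28 + 1/28 + 1/28 + 1/7 = 1/4
P(Z=0 | obs) = 1/28 / 1/4 = 1/7
P(Z=1 | obs) = 1/28 / 1/4 = 1/7
P(Z=2 | obs) = 1/28 / 1/4 = 1/7
P(Z=3 | obs) = 1/7 / 1/4 = 4/7
argmax = 3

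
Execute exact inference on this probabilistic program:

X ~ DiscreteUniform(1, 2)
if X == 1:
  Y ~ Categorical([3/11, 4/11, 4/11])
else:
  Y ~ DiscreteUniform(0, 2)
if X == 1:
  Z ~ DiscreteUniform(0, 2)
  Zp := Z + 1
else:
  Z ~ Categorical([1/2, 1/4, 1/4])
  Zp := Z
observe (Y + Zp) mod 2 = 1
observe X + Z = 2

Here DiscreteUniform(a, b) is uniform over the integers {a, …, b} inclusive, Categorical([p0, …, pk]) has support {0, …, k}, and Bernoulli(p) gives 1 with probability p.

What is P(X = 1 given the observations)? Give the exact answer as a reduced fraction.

P(X = 1 | obs) = 8/19

Enumerate traces; 2 have nonzero weight after conditioning:
  (X=1, Y=1, Z=1) weight 2/33
  (X=2, Y=1, Z=0) weight 1/12
Group by X:
  weight(X=1) = 2/33
  weight(X=2) = 1/12
Total weight = 2/33 + 1/12 = 19/132
P(X=1 | obs) = 2/33 / 19/132 = 8/19
P(X=2 | obs) = 1/12 / 19/132 = 11/19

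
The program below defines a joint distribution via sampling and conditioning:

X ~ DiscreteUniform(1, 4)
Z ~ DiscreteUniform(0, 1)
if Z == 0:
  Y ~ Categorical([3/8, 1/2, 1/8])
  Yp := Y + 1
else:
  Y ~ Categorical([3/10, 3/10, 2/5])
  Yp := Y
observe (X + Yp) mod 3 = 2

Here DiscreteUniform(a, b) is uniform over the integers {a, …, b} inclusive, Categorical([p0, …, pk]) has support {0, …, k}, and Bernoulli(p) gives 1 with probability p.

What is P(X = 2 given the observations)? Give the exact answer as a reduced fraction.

P(X = 2 | obs) = 17/107

Enumerate traces; 8 have nonzero weight after conditioning:
  (X=1, Z=0, Y=0) weight 3/64
  (X=1, Z=1, Y=1) weight 3/80
  (X=2, Z=0, Y=2) weight 1/64
  (X=2, Z=1, Y=0) weight 3/80
  (X=3, Z=0, Y=1) weight 1/16
  (X=3, Z=1, Y=2) weight 1/20
  (X=4, Z=0, Y=0) weight 3/64
  (X=4, Z=1, Y=1) weight 3/80
Group by X:
  weight(X=1) = 27/320
  weight(X=2) = 17/320
  weight(X=3) = 9/80
  weight(X=4) = 27/320
Total weight = 27/320 + 17/320 + 9/80 + 27/320 = 107/320
P(X=1 | obs) = 27/320 / 107/320 = 27/107
P(X=2 | obs) = 17/320 / 107/320 = 17/107
P(X=3 | obs) = 9/80 / 107/320 = 36/107
P(X=4 | obs) = 27/320 / 107/320 = 27/107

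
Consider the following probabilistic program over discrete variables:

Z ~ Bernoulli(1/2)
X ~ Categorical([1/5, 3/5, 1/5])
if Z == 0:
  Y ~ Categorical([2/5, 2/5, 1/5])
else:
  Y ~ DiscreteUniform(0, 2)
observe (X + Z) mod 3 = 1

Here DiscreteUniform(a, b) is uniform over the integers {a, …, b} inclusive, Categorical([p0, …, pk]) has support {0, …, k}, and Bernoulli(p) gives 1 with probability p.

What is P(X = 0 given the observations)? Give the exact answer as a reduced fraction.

P(X = 0 | obs) = 1/4

Enumerate traces; 6 have nonzero weight after conditioning:
  (Z=0, X=1, Y=0) weight 3/25
  (Z=0, X=1, Y=1) weight 3/25
  (Z=0, X=1, Y=2) weight 3/50
  (Z=1, X=0, Y=0) weight 1/30
  (Z=1, X=0, Y=1) weight 1/30
  (Z=1, X=0, Y=2) weight 1/30
Group by X:
  weight(X=0) = 1/10
  weight(X=1) = 3/10
Total weight = 1/10 + 3/10 = 2/5
P(X=0 | obs) = 1/10 / 2/5 = 1/4
P(X=1 | obs) = 3/10 / 2/5 = 3/4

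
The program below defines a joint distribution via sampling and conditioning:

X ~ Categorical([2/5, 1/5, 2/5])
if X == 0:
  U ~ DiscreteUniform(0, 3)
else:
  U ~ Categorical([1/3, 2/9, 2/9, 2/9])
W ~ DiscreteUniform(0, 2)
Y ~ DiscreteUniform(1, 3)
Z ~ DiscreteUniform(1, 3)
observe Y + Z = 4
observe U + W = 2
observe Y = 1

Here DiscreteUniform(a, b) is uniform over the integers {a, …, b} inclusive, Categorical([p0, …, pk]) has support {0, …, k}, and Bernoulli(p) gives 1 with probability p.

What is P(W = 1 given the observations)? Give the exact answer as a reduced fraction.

Enumerate traces; 9 have nonzero weight after conditioning:
  (X=0, U=0, W=2, Y=1, Z=3) weight 1/270
  (X=0, U=1, W=1, Y=1, Z=3) weight 1/270
  (X=0, U=2, W=0, Y=1, Z=3) weight 1/270
  (X=1, U=0, W=2, Y=1, Z=3) weight 1/405
  (X=1, U=1, W=1, Y=1, Z=3) weight 2/1215
  (X=1, U=2, W=0, Y=1, Z=3) weight 2/1215
  (X=2, U=0, W=2, Y=1, Z=3) weight 2/405
  (X=2, U=1, W=1, Y=1, Z=3) weight 4/1215
  … 1 more
Group by W:
  weight(W=0) = 7/810
  weight(W=1) = 7/810
  weight(W=2) = 1/90
Total weight = 7/810 + 7/810 + 1/90 = 23/810
P(W=0 | obs) = 7/810 / 23/810 = 7/23
P(W=1 | obs) = 7/810 / 23/810 = 7/23
P(W=2 | obs) = 1/90 / 23/810 = 9/23

P(W = 1 | obs) = 7/23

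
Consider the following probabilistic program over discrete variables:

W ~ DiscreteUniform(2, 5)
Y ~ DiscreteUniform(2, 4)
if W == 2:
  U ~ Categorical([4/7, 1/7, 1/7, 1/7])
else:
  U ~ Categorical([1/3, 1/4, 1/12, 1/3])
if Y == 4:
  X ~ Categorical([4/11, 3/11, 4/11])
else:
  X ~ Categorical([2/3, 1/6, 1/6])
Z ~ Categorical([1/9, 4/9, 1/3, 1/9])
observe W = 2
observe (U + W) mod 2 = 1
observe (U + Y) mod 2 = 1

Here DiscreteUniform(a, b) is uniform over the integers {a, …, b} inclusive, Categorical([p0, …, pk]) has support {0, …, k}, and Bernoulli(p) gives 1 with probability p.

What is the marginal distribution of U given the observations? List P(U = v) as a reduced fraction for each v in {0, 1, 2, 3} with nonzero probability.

Enumerate traces; 48 have nonzero weight after conditioning:
  (W=2, Y=2, U=1, X=0, Z=0) weight 1/1134
  (W=2, Y=2, U=1, X=0, Z=1) weight 2/567
  (W=2, Y=2, U=1, X=0, Z=2) weight 1/378
  (W=2, Y=2, U=1, X=0, Z=3) weight 1/1134
  (W=2, Y=2, U=1, X=1, Z=0) weight 1/4536
  (W=2, Y=2, U=1, X=1, Z=1) weight 1/1134
  (W=2, Y=2, U=1, X=1, Z=2) weight 1/1512
  (W=2, Y=2, U=1, X=1, Z=3) weight 1/4536
  (W=2, Y=2, U=3, X=0, Z=0) weight 1/1134
  … 39 more
Group by U:
  weight(U=1) = 1/42
  weight(U=3) = 1/42
Total weight = 1/42 + 1/42 = 1/21
P(U=1 | obs) = 1/42 / 1/21 = 1/2
P(U=3 | obs) = 1/42 / 1/21 = 1/2

P(U=1) = 1/2, P(U=3) = 1/2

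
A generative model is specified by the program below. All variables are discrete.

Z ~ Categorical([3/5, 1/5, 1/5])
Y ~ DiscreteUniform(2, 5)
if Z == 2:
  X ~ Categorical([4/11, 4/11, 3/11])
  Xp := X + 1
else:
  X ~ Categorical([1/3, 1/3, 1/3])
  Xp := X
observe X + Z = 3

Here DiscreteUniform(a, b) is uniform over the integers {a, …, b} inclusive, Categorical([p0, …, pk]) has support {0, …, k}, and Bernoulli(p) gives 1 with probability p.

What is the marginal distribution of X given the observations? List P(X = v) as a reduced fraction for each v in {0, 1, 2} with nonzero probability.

Enumerate traces; 8 have nonzero weight after conditioning:
  (Z=1, Y=2, X=2) weight 1/60
  (Z=1, Y=3, X=2) weight 1/60
  (Z=1, Y=4, X=2) weight 1/60
  (Z=1, Y=5, X=2) weight 1/60
  (Z=2, Y=2, X=1) weight 1/55
  (Z=2, Y=3, X=1) weight 1/55
  (Z=2, Y=4, X=1) weight 1/55
  (Z=2, Y=5, X=1) weight 1/55
Group by X:
  weight(X=1) = 4/55
  weight(X=2) = 1/15
Total weight = 4/55 + 1/15 = 23/165
P(X=1 | obs) = 4/55 / 23/165 = 12/23
P(X=2 | obs) = 1/15 / 23/165 = 11/23

P(X=1) = 12/23, P(X=2) = 11/23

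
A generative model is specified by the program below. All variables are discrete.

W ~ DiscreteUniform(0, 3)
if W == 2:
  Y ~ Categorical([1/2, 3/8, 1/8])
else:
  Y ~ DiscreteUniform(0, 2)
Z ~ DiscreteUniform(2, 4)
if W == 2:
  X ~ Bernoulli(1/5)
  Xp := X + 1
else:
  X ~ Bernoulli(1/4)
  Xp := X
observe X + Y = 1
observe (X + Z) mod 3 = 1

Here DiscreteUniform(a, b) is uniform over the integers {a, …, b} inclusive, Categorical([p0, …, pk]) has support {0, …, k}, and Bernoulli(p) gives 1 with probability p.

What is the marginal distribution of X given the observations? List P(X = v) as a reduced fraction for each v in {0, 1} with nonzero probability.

P(X=0) = 3/4, P(X=1) = 1/4

Enumerate traces; 8 have nonzero weight after conditioning:
  (W=0, Y=0, Z=3, X=1) weight 1/144
  (W=0, Y=1, Z=4, X=0) weight 1/48
  (W=1, Y=0, Z=3, X=1) weight 1/144
  (W=1, Y=1, Z=4, X=0) weight 1/48
  (W=2, Y=0, Z=3, X=1) weight 1/120
  (W=2, Y=1, Z=4, X=0) weight 1/40
  (W=3, Y=0, Z=3, X=1) weight 1/144
  (W=3, Y=1, Z=4, X=0) weight 1/48
Group by X:
  weight(X=0) = 7/80
  weight(X=1) = 7/240
Total weight = 7/80 + 7/240 = 7/60
P(X=0 | obs) = 7/80 / 7/60 = 3/4
P(X=1 | obs) = 7/240 / 7/60 = 1/4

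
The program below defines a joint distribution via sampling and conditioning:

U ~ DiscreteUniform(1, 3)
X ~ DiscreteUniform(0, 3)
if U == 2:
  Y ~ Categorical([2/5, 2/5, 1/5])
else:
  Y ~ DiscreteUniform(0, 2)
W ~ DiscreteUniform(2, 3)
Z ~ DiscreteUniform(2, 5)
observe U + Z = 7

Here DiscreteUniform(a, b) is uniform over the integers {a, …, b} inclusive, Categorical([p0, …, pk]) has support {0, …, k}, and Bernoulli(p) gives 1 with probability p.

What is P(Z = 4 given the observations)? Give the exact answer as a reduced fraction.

Enumerate traces; 48 have nonzero weight after conditioning:
  (U=2, X=0, Y=0, W=2, Z=5) weight 1/240
  (U=2, X=0, Y=0, W=3, Z=5) weight 1/240
  (U=2, X=0, Y=1, W=2, Z=5) weight 1/240
  (U=2, X=0, Y=1, W=3, Z=5) weight 1/240
  (U=2, X=0, Y=2, W=2, Z=5) weight 1/480
  (U=2, X=0, Y=2, W=3, Z=5) weight 1/480
  (U=2, X=1, Y=0, W=2, Z=5) weight 1/240
  (U=2, X=1, Y=0, W=3, Z=5) weight 1/240
  (U=3, X=0, Y=0, W=2, Z=4) weight 1/288
  … 39 more
Group by Z:
  weight(Z=4) = 1/12
  weight(Z=5) = 1/12
Total weight = 1/12 + 1/12 = 1/6
P(Z=4 | obs) = 1/12 / 1/6 = 1/2
P(Z=5 | obs) = 1/12 / 1/6 = 1/2

P(Z = 4 | obs) = 1/2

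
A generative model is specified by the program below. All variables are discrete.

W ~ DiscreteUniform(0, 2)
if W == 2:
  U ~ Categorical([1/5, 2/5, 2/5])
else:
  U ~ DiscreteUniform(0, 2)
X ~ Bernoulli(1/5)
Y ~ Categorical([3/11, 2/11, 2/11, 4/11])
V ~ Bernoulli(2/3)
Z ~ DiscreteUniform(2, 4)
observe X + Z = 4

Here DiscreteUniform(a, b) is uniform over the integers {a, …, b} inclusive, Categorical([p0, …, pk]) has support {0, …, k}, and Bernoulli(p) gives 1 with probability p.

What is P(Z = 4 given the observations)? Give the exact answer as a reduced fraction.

P(Z = 4 | obs) = 4/5

Enumerate traces; 144 have nonzero weight after conditioning:
  (W=0, U=0, X=0, Y=0, V=0, Z=4) weight 4/1485
  (W=0, U=0, X=0, Y=0, V=1, Z=4) weight 8/1485
  (W=0, U=0, X=0, Y=1, V=0, Z=4) weight 8/4455
  (W=0, U=0, X=0, Y=1, V=1, Z=4) weight 16/4455
  (W=0, U=0, X=0, Y=2, V=0, Z=4) weight 8/4455
  (W=0, U=0, X=0, Y=2, V=1, Z=4) weight 16/4455
  (W=0, U=0, X=0, Y=3, V=0, Z=4) weight 16/4455
  (W=0, U=0, X=0, Y=3, V=1, Z=4) weight 32/4455
  (W=0, U=0, X=1, Y=0, V=0, Z=3) weight 1/1485
  … 135 more
Group by Z:
  weight(Z=3) = 1/15
  weight(Z=4) = 4/15
Total weight = 1/15 + 4/15 = 1/3
P(Z=3 | obs) = 1/15 / 1/3 = 1/5
P(Z=4 | obs) = 4/15 / 1/3 = 4/5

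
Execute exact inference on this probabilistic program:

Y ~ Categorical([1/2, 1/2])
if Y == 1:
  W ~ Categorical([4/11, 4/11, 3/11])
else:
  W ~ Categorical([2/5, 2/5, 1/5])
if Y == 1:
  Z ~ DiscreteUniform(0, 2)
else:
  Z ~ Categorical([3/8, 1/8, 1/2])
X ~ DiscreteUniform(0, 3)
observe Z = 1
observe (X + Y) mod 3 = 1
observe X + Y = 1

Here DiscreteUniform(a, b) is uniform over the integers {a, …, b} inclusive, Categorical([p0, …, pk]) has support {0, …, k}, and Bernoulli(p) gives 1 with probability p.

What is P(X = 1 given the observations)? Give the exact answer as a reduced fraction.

P(X = 1 | obs) = 3/11

Enumerate traces; 6 have nonzero weight after conditioning:
  (Y=0, W=0, Z=1, X=1) weight 1/160
  (Y=0, W=1, Z=1, X=1) weight 1/160
  (Y=0, W=2, Z=1, X=1) weight 1/320
  (Y=1, W=0, Z=1, X=0) weight 1/66
  (Y=1, W=1, Z=1, X=0) weight 1/66
  (Y=1, W=2, Z=1, X=0) weight 1/88
Group by X:
  weight(X=0) = 1/24
  weight(X=1) = 1/64
Total weight = 1/24 + 1/64 = 11/192
P(X=0 | obs) = 1/24 / 11/192 = 8/11
P(X=1 | obs) = 1/64 / 11/192 = 3/11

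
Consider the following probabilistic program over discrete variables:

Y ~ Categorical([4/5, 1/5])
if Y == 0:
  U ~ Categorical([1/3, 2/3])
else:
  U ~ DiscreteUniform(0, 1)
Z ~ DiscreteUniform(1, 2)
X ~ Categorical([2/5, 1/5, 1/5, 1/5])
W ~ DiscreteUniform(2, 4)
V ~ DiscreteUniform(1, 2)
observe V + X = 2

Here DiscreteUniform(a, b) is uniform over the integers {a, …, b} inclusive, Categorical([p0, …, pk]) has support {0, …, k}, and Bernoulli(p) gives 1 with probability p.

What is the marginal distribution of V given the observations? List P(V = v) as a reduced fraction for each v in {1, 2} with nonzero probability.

Enumerate traces; 48 have nonzero weight after conditioning:
  (Y=0, U=0, Z=1, X=0, W=2, V=2) weight 2/225
  (Y=0, U=0, Z=1, X=0, W=3, V=2) weight 2/225
  (Y=0, U=0, Z=1, X=0, W=4, V=2) weight 2/225
  (Y=0, U=0, Z=1, X=1, W=2, V=1) weight 1/225
  (Y=0, U=0, Z=1, X=1, W=3, V=1) weight 1/225
  (Y=0, U=0, Z=1, X=1, W=4, V=1) weight 1/225
  (Y=0, U=0, Z=2, X=0, W=2, V=2) weight 2/225
  (Y=0, U=0, Z=2, X=0, W=3, V=2) weight 2/225
  … 40 more
Group by V:
  weight(V=1) = 1/10
  weight(V=2) = 1/5
Total weight = 1/10 + 1/5 = 3/10
P(V=1 | obs) = 1/10 / 3/10 = 1/3
P(V=2 | obs) = 1/5 / 3/10 = 2/3

P(V=1) = 1/3, P(V=2) = 2/3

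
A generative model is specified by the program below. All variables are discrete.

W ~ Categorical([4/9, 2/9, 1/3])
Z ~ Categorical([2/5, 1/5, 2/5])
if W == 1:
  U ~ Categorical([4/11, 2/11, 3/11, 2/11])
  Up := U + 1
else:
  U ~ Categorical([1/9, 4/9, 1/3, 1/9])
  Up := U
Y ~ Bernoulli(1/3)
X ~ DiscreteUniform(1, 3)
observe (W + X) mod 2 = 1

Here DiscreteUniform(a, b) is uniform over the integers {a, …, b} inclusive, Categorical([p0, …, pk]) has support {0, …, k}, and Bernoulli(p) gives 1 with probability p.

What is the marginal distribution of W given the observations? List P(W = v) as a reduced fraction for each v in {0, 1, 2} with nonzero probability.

Enumerate traces; 120 have nonzero weight after conditioning:
  (W=0, Z=0, U=0, Y=0, X=1) weight 16/3645
  (W=0, Z=0, U=0, Y=0, X=3) weight 16/3645
  (W=0, Z=0, U=0, Y=1, X=1) weight 8/3645
  (W=0, Z=0, U=0, Y=1, X=3) weight 8/3645
  (W=0, Z=0, U=1, Y=0, X=1) weight 64/3645
  (W=0, Z=0, U=1, Y=0, X=3) weight 64/3645
  (W=0, Z=0, U=1, Y=1, X=1) weight 32/3645
  (W=0, Z=0, U=1, Y=1, X=3) weight 32/3645
  (W=1, Z=0, U=0, Y=0, X=2) weight 32/4455
  (W=2, Z=0, U=0, Y=0, X=1) weight 4/1215
  … 110 more
Group by W:
  weight(W=0) = 8/27
  weight(W=1) = 2/27
  weight(W=2) = 2/9
Total weight = 8/27 + 2/27 + 2/9 = 16/27
P(W=0 | obs) = 8/27 / 16/27 = 1/2
P(W=1 | obs) = 2/27 / 16/27 = 1/8
P(W=2 | obs) = 2/9 / 16/27 = 3/8

P(W=0) = 1/2, P(W=1) = 1/8, P(W=2) = 3/8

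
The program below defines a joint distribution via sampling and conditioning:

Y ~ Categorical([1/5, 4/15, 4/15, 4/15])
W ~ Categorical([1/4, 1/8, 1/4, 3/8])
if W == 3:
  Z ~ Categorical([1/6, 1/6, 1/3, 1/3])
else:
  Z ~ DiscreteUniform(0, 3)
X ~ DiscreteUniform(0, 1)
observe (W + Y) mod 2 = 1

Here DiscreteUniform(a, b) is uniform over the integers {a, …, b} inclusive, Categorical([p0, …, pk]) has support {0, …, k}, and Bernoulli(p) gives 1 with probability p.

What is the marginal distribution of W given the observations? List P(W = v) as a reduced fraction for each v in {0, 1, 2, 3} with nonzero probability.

Enumerate traces; 64 have nonzero weight after conditioning:
  (Y=0, W=1, Z=0, X=0) weight 1/320
  (Y=0, W=1, Z=0, X=1) weight 1/320
  (Y=0, W=1, Z=1, X=0) weight 1/320
  (Y=0, W=1, Z=1, X=1) weight 1/320
  (Y=0, W=1, Z=2, X=0) weight 1/320
  (Y=0, W=1, Z=2, X=1) weight 1/320
  (Y=0, W=1, Z=3, X=0) weight 1/320
  (Y=0, W=1, Z=3, X=1) weight 1/320
  (Y=0, W=3, Z=0, X=0) weight 1/160
  (Y=1, W=0, Z=0, X=0) weight 1/120
  … 54 more
Group by W:
  weight(W=0) = 2/15
  weight(W=1) = 7/120
  weight(W=2) = 2/15
  weight(W=3) = 7/40
Total weight = 2/15 + 7/120 + 2/15 + 7/40 = 1/2
P(W=0 | obs) = 2/15 / 1/2 = 4/15
P(W=1 | obs) = 7/120 / 1/2 = 7/60
P(W=2 | obs) = 2/15 / 1/2 = 4/15
P(W=3 | obs) = 7/40 / 1/2 = 7/20

P(W=0) = 4/15, P(W=1) = 7/60, P(W=2) = 4/15, P(W=3) = 7/20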